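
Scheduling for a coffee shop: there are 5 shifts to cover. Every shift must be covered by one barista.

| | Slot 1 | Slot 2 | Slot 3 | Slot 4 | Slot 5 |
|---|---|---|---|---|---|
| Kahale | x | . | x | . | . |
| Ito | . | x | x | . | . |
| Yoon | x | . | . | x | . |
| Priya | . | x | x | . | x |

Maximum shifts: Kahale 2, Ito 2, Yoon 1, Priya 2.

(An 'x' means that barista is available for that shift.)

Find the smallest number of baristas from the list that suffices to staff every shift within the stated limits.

5 slots to fill and no one can take more than 2, so at least ⌈5/2⌉ = 3 baristas are needed.
Kahale, Yoon, and Priya alone can cover everything: Slot 1→Kahale, Slot 2→Priya, Slot 3→Kahale, Slot 4→Yoon, Slot 5→Priya.

3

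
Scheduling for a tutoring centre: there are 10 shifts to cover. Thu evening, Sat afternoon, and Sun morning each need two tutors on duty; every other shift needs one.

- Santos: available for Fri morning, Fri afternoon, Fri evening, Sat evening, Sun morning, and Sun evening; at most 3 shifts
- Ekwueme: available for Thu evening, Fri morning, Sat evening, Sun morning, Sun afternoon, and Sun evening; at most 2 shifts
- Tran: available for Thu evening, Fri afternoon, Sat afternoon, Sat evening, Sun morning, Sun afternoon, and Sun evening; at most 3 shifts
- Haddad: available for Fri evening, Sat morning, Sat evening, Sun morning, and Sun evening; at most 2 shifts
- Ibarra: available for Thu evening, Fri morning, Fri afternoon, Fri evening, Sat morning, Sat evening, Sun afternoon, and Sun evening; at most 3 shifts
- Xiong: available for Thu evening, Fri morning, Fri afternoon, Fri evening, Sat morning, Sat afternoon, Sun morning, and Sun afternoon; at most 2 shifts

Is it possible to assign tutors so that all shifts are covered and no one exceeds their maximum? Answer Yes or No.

Yes

Sat afternoon can only be covered by Tran and Xiong, so that assignment is forced.
One valid schedule: Thu evening→Tran+Ibarra, Fri morning→Santos, Fri afternoon→Santos, Fri evening→Santos, Sat morning→Haddad, Sat afternoon→Tran+Xiong, Sat evening→Ekwueme, Sun morning→Haddad+Xiong, Sun afternoon→Ekwueme, Sun evening→Tran.
Loads: Santos 3/3, Ekwueme 2/2, Tran 3/3, Haddad 2/2, Ibarra 1/3, Xiong 2/2 — all within limits.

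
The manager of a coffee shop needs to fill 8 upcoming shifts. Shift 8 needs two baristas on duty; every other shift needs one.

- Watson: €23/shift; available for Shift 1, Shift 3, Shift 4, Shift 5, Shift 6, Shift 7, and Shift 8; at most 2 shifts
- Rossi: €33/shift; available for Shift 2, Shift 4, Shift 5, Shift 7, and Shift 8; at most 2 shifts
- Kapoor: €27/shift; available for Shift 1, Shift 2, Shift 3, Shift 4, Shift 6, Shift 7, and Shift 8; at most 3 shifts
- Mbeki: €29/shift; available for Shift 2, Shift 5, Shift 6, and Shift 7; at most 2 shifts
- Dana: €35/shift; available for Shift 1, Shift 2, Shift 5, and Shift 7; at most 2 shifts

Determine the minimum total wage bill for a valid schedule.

Picking the cheapest available barista for each shift independently would cost €215, but that ignores the shift limits.
An optimal schedule: Shift 1→Watson, Shift 2→Kapoor, Shift 3→Watson, Shift 4→Rossi, Shift 5→Mbeki, Shift 6→Kapoor, Shift 7→Mbeki, Shift 8→Rossi+Kapoor.
Total: 23 + 27 + 23 + 33 + 29 + 27 + 29 + 33 + 27 = €251.

€251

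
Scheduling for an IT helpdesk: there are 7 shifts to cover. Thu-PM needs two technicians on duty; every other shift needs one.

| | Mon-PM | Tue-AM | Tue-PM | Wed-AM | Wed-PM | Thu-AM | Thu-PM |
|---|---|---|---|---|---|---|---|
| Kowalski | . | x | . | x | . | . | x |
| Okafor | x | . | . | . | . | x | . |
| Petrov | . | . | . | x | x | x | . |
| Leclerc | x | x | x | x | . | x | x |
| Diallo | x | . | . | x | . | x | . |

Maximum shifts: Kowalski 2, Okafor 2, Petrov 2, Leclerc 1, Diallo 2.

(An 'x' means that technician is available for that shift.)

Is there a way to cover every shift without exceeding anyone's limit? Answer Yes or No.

Total capacity is 9 and 8 slots are needed, so capacity alone doesn't rule it out.
Shifts {Tue-PM, Thu-PM} need 3 worker-slots in total, but the technicians available for any of those shifts (Kowalski and Leclerc) can supply at most 2 among them. So no valid schedule exists.

No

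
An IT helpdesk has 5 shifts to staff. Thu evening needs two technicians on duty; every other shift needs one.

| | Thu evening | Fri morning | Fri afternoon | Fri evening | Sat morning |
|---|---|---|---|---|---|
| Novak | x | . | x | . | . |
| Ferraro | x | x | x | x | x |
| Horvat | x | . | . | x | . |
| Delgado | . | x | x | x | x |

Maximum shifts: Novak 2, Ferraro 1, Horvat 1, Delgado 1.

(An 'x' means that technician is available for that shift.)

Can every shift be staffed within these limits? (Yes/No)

Shifts {Thu evening, Fri morning, Fri evening, Sat morning} need 5 worker-slots in total, but the technicians available for any of those shifts (Novak, Ferraro, Horvat, and Delgado) can supply at most 4 among them. So no valid schedule exists.

No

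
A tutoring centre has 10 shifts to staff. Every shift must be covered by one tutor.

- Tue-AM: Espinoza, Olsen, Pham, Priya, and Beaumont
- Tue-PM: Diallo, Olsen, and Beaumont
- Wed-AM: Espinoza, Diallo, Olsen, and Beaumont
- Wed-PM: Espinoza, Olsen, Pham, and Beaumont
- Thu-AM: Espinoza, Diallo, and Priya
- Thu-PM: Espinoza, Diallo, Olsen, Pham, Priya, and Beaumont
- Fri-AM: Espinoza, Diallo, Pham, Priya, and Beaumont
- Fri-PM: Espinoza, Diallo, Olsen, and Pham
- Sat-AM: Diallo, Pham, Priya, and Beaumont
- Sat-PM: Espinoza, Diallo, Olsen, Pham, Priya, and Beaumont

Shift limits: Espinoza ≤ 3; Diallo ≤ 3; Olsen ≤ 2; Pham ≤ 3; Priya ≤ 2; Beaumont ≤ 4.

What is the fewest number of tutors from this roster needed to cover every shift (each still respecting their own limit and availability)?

10 slots to fill and no one can take more than 4, so at least ⌈10/4⌉ = 3 tutors are needed.
Espinoza, Diallo, and Beaumont alone can cover everything: Tue-AM→Espinoza, Tue-PM→Diallo, Wed-AM→Beaumont, Wed-PM→Espinoza, Thu-AM→Espinoza, Thu-PM→Beaumont, Fri-AM→Beaumont, Fri-PM→Diallo, Sat-AM→Diallo, Sat-PM→Beaumont.

3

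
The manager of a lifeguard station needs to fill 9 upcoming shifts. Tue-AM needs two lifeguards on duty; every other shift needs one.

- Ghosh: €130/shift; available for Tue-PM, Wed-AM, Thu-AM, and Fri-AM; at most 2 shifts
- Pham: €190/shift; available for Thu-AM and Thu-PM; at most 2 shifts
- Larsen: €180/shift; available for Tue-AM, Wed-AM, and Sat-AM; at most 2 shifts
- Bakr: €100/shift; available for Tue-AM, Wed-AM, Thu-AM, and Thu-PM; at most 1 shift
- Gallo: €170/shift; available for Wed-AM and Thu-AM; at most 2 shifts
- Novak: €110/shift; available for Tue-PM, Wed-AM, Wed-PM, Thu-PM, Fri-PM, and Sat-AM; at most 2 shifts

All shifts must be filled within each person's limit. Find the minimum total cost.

€1470

Tue-AM can only be covered by Larsen and Bakr, so that assignment is forced.
Wed-PM can only be covered by Novak, so that assignment is forced.
Fri-AM can only be covered by Ghosh, so that assignment is forced.
Picking the cheapest available lifeguard for each shift independently would cost €1150, but that ignores the shift limits.
An optimal schedule: Tue-AM→Bakr+Larsen, Tue-PM→Ghosh, Wed-AM→Gallo, Wed-PM→Novak, Thu-AM→Gallo, Thu-PM→Pham, Fri-AM→Ghosh, Fri-PM→Novak, Sat-AM→Larsen.
Total: 100 + 180 + 130 + 170 + 110 + 170 + 190 + 130 + 110 + 180 = €1470.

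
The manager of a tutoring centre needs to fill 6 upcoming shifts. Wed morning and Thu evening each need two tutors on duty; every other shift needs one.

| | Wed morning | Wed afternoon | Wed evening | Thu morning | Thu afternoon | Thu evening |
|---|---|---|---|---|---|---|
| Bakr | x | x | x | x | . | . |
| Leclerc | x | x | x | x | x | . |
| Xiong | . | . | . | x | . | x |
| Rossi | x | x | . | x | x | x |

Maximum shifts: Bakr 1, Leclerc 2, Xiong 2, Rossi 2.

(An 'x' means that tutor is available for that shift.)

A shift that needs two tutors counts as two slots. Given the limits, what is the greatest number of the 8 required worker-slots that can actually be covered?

7

Total capacity across all tutors is 1+2+2+2 = 7, and 8 slots are needed, so at most 7 can be filled.
An assignment achieving 7: Wed morning→Leclerc+Rossi, Wed evening→Bakr, Thu morning→Xiong, Thu afternoon→Leclerc, Thu evening→Xiong+Rossi.
Loads: Bakr 1/1, Leclerc 2/2, Xiong 2/2, Rossi 2/2.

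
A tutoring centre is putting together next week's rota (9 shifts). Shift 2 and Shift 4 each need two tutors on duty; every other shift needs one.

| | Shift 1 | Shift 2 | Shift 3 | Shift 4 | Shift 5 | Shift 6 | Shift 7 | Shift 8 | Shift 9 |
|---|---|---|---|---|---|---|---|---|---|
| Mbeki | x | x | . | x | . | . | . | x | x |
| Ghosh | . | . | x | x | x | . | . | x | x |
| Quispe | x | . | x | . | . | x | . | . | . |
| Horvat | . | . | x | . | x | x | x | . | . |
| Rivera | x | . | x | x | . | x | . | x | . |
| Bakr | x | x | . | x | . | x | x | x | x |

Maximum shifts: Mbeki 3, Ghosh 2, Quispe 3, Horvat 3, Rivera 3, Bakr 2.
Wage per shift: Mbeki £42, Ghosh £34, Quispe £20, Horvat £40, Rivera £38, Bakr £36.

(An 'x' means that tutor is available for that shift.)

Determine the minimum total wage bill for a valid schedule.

Shift 2 can only be covered by Mbeki and Bakr, so that assignment is forced.
Picking the cheapest available tutor for each shift independently would cost £346, but that ignores the shift limits.
An optimal schedule: Shift 1→Quispe, Shift 2→Bakr+Mbeki, Shift 3→Quispe, Shift 4→Bakr+Rivera, Shift 5→Ghosh, Shift 6→Quispe, Shift 7→Horvat, Shift 8→Rivera, Shift 9→Ghosh.
Total: 20 + 36 + 42 + 20 + 36 + 38 + 34 + 20 + 40 + 38 + 34 = £358.

£358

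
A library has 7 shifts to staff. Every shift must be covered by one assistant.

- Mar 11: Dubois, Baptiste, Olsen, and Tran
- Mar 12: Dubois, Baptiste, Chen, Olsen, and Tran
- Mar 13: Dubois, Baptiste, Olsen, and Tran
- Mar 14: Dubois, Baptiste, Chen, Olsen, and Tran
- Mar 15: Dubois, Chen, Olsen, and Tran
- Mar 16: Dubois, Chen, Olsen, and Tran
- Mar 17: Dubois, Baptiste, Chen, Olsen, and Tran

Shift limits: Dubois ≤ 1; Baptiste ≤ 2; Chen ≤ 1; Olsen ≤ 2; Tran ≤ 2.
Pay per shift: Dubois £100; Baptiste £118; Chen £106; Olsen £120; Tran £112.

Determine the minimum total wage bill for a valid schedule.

Picking the cheapest available assistant for each shift independently would cost £700, but that ignores the shift limits.
An optimal schedule: Mar 11→Dubois, Mar 12→Baptiste, Mar 13→Tran, Mar 14→Baptiste, Mar 15→Chen, Mar 16→Tran, Mar 17→Olsen.
Total: 100 + 118 + 112 + 118 + 106 + 112 + 120 = £786.

£786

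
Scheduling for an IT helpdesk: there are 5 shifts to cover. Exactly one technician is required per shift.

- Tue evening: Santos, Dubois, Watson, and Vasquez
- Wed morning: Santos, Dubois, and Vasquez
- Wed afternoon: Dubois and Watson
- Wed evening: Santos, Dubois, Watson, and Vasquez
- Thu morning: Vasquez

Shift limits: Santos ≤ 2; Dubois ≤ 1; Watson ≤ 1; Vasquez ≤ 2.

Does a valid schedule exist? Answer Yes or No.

Thu morning can only be covered by Vasquez, so that assignment is forced.
One valid schedule: Tue evening→Santos, Wed morning→Santos, Wed afternoon→Dubois, Wed evening→Watson, Thu morning→Vasquez.
Loads: Santos 2/2, Dubois 1/1, Watson 1/1, Vasquez 1/2 — all within limits.

Yes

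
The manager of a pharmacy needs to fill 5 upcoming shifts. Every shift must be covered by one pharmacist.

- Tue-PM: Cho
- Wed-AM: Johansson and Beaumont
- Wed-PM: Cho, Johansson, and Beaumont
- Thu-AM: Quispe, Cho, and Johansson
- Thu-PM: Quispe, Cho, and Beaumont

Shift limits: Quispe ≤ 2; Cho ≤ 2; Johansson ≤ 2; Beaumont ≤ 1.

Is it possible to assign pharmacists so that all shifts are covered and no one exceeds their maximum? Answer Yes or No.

Yes

Tue-PM can only be covered by Cho, so that assignment is forced.
One valid schedule: Tue-PM→Cho, Wed-AM→Johansson, Wed-PM→Cho, Thu-AM→Quispe, Thu-PM→Quispe.
Loads: Quispe 2/2, Cho 2/2, Johansson 1/2, Beaumont 0/1 — all within limits.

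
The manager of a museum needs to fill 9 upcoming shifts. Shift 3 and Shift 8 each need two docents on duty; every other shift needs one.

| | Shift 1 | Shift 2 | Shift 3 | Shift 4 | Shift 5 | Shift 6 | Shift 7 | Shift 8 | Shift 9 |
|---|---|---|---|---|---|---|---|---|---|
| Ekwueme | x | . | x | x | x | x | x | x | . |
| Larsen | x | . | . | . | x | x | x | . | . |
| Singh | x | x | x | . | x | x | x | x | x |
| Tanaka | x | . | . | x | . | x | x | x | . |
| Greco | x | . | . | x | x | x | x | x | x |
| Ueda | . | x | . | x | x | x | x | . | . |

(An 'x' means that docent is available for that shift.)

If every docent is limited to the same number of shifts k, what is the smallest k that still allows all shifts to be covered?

2

With 6 docents and 11 worker-slots to fill, someone must work at least ⌈11/6⌉ = 2 shifts, so k ≥ 2.
k = 2 works: Shift 1→Larsen, Shift 2→Singh, Shift 3→Ekwueme+Singh, Shift 4→Ekwueme, Shift 5→Larsen, Shift 6→Tanaka, Shift 7→Ueda, Shift 8→Tanaka+Greco, Shift 9→Greco.
Loads: Ekwueme 2, Larsen 2, Singh 2, Tanaka 2, Greco 2, Ueda 1 — all ≤ 2.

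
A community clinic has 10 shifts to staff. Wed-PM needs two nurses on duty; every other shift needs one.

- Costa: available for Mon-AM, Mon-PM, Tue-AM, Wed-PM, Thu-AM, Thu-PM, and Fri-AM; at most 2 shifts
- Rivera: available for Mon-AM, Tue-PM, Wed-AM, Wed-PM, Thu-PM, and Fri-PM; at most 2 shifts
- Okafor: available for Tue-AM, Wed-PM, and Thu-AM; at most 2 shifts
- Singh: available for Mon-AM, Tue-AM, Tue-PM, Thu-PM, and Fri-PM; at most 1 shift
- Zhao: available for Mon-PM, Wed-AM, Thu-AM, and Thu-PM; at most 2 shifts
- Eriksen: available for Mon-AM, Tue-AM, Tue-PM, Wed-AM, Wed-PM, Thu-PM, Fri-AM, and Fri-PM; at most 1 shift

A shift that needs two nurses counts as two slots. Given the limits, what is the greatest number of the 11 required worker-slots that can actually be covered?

10

Total capacity across all nurses is 2+2+2+1+2+1 = 10, and 11 slots are needed, so at most 10 can be filled.
An assignment achieving 10: Mon-AM→Eriksen, Mon-PM→Costa, Tue-AM→Okafor, Tue-PM→Rivera, Wed-AM→Rivera, Wed-PM→Okafor, Thu-AM→Zhao, Thu-PM→Zhao, Fri-AM→Costa, Fri-PM→Singh.
Loads: Costa 2/2, Rivera 2/2, Okafor 2/2, Singh 1/1, Zhao 2/2, Eriksen 1/1.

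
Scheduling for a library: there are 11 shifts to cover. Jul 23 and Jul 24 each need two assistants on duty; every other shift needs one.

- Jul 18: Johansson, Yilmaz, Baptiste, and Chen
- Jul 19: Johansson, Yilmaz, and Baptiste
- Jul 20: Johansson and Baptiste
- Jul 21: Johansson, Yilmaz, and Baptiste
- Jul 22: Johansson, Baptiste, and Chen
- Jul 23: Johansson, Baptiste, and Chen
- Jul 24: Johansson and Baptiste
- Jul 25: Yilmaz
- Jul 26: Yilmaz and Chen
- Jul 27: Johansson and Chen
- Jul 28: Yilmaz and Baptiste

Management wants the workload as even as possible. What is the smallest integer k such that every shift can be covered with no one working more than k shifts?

With 4 assistants and 13 worker-slots to fill, someone must work at least ⌈13/4⌉ = 4 shifts, so k ≥ 4.
k = 4 works: Jul 18→Baptiste, Jul 19→Johansson, Jul 20→Johansson, Jul 21→Yilmaz, Jul 22→Baptiste, Jul 23→Baptiste+Chen, Jul 24→Johansson+Baptiste, Jul 25→Yilmaz, Jul 26→Yilmaz, Jul 27→Johansson, Jul 28→Yilmaz.
Loads: Johansson 4, Yilmaz 4, Baptiste 4, Chen 1 — all ≤ 4.

4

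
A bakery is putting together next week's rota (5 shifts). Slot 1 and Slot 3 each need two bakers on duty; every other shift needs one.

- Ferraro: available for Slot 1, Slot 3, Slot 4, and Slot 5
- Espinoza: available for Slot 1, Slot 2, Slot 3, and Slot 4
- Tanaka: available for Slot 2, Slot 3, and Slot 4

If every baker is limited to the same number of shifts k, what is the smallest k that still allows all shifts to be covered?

With 3 bakers and 7 worker-slots to fill, someone must work at least ⌈7/3⌉ = 3 shifts, so k ≥ 3.
k = 3 works: Slot 1→Ferraro+Espinoza, Slot 2→Espinoza, Slot 3→Ferraro+Espinoza, Slot 4→Tanaka, Slot 5→Ferraro.
Loads: Ferraro 3, Espinoza 3, Tanaka 1 — all ≤ 3.

3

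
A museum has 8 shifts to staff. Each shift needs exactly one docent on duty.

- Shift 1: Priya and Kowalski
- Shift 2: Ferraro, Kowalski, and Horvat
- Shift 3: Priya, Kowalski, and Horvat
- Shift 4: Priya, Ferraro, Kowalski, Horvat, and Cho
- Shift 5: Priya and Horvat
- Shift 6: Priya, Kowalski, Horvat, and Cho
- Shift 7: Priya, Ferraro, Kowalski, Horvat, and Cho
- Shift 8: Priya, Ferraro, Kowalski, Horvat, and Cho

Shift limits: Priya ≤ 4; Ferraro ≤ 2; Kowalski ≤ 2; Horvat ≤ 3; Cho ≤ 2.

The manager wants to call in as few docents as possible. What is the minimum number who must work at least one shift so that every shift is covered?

3

8 slots to fill and no one can take more than 4, so at least ⌈8/4⌉ = 2 docents are needed.
Any 2 docents together have capacity at most 4+3 = 7 < 8 slots, so 2 can never suffice.
Priya, Ferraro, and Kowalski alone can cover everything: Shift 1→Priya, Shift 2→Ferraro, Shift 3→Priya, Shift 4→Ferraro, Shift 5→Priya, Shift 6→Priya, Shift 7→Kowalski, Shift 8→Kowalski.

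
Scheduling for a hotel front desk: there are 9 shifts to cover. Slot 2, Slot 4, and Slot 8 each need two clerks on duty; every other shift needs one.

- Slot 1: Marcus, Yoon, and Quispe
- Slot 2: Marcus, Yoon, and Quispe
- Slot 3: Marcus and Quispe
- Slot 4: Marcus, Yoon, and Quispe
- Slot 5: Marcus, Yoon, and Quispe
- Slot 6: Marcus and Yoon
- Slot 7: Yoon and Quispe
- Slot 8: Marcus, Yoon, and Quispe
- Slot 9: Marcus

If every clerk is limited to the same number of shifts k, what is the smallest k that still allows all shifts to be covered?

With 3 clerks and 12 worker-slots to fill, someone must work at least ⌈12/3⌉ = 4 shifts, so k ≥ 4.
k = 4 works: Slot 1→Marcus, Slot 2→Yoon+Quispe, Slot 3→Marcus, Slot 4→Yoon+Quispe, Slot 5→Quispe, Slot 6→Marcus, Slot 7→Yoon, Slot 8→Yoon+Quispe, Slot 9→Marcus.
Loads: Marcus 4, Yoon 4, Quispe 4 — all ≤ 4.

4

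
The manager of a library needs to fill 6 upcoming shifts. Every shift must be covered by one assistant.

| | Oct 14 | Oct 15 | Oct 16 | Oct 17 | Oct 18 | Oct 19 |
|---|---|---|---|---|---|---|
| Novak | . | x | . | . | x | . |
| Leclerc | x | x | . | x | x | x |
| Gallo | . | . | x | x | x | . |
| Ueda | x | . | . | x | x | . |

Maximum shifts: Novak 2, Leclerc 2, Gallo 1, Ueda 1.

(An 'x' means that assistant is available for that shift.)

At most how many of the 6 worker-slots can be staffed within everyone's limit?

6

Total capacity across all assistants is 2+2+1+1 = 6, and 6 slots are needed, so at most 6 can be filled.
An assignment achieving 6: Oct 14→Leclerc, Oct 15→Novak, Oct 16→Gallo, Oct 17→Ueda, Oct 18→Novak, Oct 19→Leclerc.
Loads: Novak 2/2, Leclerc 2/2, Gallo 1/1, Ueda 1/1.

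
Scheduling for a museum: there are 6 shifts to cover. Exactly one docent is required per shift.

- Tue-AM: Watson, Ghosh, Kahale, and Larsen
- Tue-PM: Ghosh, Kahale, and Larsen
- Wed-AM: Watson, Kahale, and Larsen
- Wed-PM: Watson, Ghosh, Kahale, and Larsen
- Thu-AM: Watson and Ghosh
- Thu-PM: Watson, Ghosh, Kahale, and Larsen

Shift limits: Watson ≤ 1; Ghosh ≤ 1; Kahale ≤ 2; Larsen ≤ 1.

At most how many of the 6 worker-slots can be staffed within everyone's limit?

5

Total capacity across all docents is 1+1+2+1 = 5, and 6 slots are needed, so at most 5 can be filled.
An assignment achieving 5: Tue-AM→Kahale, Tue-PM→Ghosh, Wed-AM→Kahale, Wed-PM→Larsen, Thu-AM→Watson.
Loads: Watson 1/1, Ghosh 1/1, Kahale 2/2, Larsen 1/1.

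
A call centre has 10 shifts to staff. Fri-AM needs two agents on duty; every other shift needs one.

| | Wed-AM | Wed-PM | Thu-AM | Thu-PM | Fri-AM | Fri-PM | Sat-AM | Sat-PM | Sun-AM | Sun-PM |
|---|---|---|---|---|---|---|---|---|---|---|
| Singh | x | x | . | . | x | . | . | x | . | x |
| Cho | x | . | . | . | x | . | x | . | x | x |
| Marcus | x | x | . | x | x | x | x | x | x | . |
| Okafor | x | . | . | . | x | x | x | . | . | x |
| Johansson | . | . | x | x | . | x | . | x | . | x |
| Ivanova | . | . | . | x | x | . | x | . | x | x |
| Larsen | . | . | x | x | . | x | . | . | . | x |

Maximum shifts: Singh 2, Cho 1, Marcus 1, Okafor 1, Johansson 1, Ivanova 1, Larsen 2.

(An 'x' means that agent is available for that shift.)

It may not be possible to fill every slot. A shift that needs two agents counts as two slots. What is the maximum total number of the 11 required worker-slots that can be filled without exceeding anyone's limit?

9

Total capacity across all agents is 2+1+1+1+1+1+2 = 9, and 11 slots are needed, so at most 9 can be filled.
An assignment achieving 9: Wed-AM→Marcus, Wed-PM→Singh, Thu-AM→Johansson, Thu-PM→Ivanova, Fri-PM→Larsen, Sat-AM→Okafor, Sat-PM→Singh, Sun-AM→Cho, Sun-PM→Larsen.
Loads: Singh 2/2, Cho 1/1, Marcus 1/1, Okafor 1/1, Johansson 1/1, Ivanova 1/1, Larsen 2/2.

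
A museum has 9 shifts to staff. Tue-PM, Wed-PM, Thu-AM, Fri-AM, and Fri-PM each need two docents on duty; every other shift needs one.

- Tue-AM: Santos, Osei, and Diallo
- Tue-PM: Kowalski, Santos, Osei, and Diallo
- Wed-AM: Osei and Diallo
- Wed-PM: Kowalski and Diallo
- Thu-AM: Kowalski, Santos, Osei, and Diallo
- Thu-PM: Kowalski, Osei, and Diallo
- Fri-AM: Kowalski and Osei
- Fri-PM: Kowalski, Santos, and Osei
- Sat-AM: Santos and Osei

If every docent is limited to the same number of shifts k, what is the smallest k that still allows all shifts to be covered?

4

With 4 docents and 14 worker-slots to fill, someone must work at least ⌈14/4⌉ = 4 shifts, so k ≥ 4.
k = 4 works: Tue-AM→Santos, Tue-PM→Santos+Osei, Wed-AM→Osei, Wed-PM→Kowalski+Diallo, Thu-AM→Osei+Diallo, Thu-PM→Kowalski, Fri-AM→Kowalski+Osei, Fri-PM→Kowalski+Santos, Sat-AM→Santos.
Loads: Kowalski 4, Santos 4, Osei 4, Diallo 2 — all ≤ 4.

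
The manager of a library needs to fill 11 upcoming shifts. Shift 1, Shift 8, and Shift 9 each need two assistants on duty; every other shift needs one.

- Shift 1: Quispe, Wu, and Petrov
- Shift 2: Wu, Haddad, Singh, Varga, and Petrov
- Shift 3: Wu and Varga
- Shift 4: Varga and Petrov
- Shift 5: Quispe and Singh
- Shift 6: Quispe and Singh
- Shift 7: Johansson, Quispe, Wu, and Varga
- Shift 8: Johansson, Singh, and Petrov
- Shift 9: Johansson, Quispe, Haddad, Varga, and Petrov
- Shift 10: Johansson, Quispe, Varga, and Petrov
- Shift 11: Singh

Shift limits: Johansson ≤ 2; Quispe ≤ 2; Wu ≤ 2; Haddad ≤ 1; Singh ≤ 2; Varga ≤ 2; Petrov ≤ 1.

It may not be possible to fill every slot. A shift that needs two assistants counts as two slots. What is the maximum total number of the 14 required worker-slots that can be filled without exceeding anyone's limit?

Total capacity across all assistants is 2+2+2+1+2+2+1 = 12, and 14 slots are needed, so at most 12 can be filled.
An assignment achieving 12: Shift 1→Wu+Petrov, Shift 2→Haddad, Shift 3→Wu, Shift 4→Varga, Shift 5→Quispe, Shift 6→Quispe, Shift 7→Johansson, Shift 8→Johansson+Singh, Shift 10→Varga, Shift 11→Singh.
Loads: Johansson 2/2, Quispe 2/2, Wu 2/2, Haddad 1/1, Singh 2/2, Varga 2/2, Petrov 1/1.

12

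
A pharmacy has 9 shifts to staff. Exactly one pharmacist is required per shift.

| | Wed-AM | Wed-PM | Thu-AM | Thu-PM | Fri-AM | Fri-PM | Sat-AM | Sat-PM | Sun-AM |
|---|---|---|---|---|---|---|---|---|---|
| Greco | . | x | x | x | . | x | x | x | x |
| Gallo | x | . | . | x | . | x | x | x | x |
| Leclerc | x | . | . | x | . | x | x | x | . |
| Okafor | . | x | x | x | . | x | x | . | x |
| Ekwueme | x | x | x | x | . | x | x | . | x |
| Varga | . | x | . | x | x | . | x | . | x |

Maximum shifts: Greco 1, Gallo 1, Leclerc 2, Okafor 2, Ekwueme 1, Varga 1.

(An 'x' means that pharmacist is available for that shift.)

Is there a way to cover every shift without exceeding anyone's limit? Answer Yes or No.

No

Total capacity is 1+1+2+2+1+1 = 8 but 9 worker-slots are needed — infeasible.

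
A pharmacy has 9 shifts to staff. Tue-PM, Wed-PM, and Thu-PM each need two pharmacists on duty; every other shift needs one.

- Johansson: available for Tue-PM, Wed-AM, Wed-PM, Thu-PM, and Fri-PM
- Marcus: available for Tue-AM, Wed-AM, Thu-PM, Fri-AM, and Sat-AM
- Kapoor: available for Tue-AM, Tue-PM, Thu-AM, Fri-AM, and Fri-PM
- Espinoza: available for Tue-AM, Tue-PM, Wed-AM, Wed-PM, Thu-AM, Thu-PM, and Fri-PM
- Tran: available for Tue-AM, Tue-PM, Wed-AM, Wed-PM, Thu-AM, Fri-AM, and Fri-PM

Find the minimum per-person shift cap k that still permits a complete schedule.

3

With 5 pharmacists and 12 worker-slots to fill, someone must work at least ⌈12/5⌉ = 3 shifts, so k ≥ 3.
k = 3 works: Tue-AM→Kapoor, Tue-PM→Espinoza+Tran, Wed-AM→Johansson, Wed-PM→Johansson+Espinoza, Thu-AM→Kapoor, Thu-PM→Johansson+Marcus, Fri-AM→Marcus, Fri-PM→Kapoor, Sat-AM→Marcus.
Loads: Johansson 3, Marcus 3, Kapoor 3, Espinoza 2, Tran 1 — all ≤ 3.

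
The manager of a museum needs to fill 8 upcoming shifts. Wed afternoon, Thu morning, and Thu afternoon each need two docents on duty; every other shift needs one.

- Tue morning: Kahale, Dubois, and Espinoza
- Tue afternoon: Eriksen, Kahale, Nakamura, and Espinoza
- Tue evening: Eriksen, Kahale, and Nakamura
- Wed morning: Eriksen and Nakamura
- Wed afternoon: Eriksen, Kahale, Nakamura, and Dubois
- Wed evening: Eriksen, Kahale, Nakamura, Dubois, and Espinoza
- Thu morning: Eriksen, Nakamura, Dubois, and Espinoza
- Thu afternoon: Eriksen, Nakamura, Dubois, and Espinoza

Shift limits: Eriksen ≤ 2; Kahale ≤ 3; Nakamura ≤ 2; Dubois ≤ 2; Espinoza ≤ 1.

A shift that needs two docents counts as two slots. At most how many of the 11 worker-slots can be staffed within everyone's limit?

10

Total capacity across all docents is 2+3+2+2+1 = 10, and 11 slots are needed, so at most 10 can be filled.
An assignment achieving 10: Tue morning→Kahale, Tue afternoon→Kahale, Tue evening→Eriksen, Wed morning→Eriksen, Wed afternoon→Kahale+Nakamura, Thu morning→Nakamura+Dubois, Thu afternoon→Dubois+Espinoza.
Loads: Eriksen 2/2, Kahale 3/3, Nakamura 2/2, Dubois 2/2, Espinoza 1/1.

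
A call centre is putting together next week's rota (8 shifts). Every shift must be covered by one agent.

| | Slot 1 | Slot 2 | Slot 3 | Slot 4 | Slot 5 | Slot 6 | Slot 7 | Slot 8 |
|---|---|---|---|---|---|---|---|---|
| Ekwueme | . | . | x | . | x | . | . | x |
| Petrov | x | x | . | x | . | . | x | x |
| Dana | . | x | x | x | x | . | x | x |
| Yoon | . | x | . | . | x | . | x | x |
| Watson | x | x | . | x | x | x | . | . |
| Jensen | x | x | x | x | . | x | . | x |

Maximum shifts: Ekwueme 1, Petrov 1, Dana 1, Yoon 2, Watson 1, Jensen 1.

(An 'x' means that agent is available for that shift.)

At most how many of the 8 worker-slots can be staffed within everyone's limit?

Total capacity across all agents is 1+1+1+2+1+1 = 7, and 8 slots are needed, so at most 7 can be filled.
An assignment achieving 7: Slot 1→Petrov, Slot 2→Yoon, Slot 3→Ekwueme, Slot 4→Jensen, Slot 5→Yoon, Slot 6→Watson, Slot 7→Dana.
Loads: Ekwueme 1/1, Petrov 1/1, Dana 1/1, Yoon 2/2, Watson 1/1, Jensen 1/1.

7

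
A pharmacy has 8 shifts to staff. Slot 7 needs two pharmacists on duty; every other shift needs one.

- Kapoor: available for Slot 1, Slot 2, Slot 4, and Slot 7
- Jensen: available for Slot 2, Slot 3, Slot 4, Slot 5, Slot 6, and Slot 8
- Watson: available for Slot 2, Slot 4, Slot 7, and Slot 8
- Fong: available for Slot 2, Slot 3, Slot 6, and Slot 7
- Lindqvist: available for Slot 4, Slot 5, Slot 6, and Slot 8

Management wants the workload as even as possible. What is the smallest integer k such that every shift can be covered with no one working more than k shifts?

With 5 pharmacists and 9 worker-slots to fill, someone must work at least ⌈9/5⌉ = 2 shifts, so k ≥ 2.
k = 2 works: Slot 1→Kapoor, Slot 2→Fong, Slot 3→Jensen, Slot 4→Lindqvist, Slot 5→Jensen, Slot 6→Fong, Slot 7→Kapoor+Watson, Slot 8→Watson.
Loads: Kapoor 2, Jensen 2, Watson 2, Fong 2, Lindqvist 1 — all ≤ 2.

2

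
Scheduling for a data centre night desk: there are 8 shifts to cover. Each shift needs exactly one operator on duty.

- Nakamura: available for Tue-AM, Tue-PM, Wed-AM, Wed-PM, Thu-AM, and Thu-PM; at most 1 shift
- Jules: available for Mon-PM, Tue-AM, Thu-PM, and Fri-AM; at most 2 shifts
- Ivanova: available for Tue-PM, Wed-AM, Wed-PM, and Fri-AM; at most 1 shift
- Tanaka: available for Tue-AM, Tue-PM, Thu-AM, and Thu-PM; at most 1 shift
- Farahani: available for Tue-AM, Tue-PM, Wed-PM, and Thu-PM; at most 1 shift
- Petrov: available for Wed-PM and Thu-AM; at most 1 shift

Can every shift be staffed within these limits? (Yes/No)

Total capacity is 1+2+1+1+1+1 = 7 but 8 worker-slots are needed — infeasible.

No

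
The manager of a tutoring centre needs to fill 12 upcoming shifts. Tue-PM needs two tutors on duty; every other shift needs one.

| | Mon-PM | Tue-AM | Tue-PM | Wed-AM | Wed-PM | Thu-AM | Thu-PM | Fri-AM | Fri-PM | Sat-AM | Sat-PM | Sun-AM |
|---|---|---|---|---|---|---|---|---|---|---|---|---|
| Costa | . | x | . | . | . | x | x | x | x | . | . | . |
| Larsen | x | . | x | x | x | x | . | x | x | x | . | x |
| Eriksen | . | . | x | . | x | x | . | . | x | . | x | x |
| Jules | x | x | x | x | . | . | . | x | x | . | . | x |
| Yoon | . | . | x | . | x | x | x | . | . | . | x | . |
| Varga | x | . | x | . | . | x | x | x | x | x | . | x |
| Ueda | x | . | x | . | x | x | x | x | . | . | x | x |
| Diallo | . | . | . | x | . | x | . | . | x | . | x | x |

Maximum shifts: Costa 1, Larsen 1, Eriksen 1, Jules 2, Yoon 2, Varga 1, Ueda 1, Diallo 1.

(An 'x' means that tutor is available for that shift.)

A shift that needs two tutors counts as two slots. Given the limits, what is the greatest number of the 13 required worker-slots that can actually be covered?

10

Total capacity across all tutors is 1+1+1+2+2+1+1+1 = 10, and 13 slots are needed, so at most 10 can be filled.
An assignment achieving 10: Mon-PM→Jules, Tue-AM→Costa, Tue-PM→Ueda, Wed-AM→Jules, Wed-PM→Eriksen, Thu-PM→Yoon, Fri-AM→Varga, Fri-PM→Diallo, Sat-AM→Larsen, Sat-PM→Yoon.
Loads: Costa 1/1, Larsen 1/1, Eriksen 1/1, Jules 2/2, Yoon 2/2, Varga 1/1, Ueda 1/1, Diallo 1/1.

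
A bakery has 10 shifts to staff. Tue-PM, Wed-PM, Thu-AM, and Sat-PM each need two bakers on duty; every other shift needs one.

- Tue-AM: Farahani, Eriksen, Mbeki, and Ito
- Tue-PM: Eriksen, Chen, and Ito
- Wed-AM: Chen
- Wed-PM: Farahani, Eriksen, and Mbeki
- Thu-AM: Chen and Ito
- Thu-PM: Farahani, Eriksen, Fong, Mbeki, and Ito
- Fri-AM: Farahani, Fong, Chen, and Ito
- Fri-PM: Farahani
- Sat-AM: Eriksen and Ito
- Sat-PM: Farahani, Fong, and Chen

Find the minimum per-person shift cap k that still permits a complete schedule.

3

With 6 bakers and 14 worker-slots to fill, someone must work at least ⌈14/6⌉ = 3 shifts, so k ≥ 3.
k = 3 works: Tue-AM→Mbeki, Tue-PM→Eriksen+Chen, Wed-AM→Chen, Wed-PM→Farahani+Eriksen, Thu-AM→Chen+Ito, Thu-PM→Fong, Fri-AM→Fong, Fri-PM→Farahani, Sat-AM→Eriksen, Sat-PM→Farahani+Fong.
Loads: Farahani 3, Eriksen 3, Fong 3, Mbeki 1, Chen 3, Ito 1 — all ≤ 3.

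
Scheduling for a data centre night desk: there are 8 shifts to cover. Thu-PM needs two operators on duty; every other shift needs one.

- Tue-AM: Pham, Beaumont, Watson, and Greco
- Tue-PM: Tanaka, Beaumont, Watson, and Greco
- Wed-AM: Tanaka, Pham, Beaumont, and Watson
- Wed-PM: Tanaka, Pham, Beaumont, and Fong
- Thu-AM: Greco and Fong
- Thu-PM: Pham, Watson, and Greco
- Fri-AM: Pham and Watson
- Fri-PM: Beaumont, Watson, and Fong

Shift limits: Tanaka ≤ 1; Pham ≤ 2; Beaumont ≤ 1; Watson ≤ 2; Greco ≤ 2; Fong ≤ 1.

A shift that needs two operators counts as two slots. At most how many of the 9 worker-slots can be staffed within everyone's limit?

9

Total capacity across all operators is 1+2+1+2+2+1 = 9, and 9 slots are needed, so at most 9 can be filled.
An assignment achieving 9: Tue-AM→Watson, Tue-PM→Greco, Wed-AM→Tanaka, Wed-PM→Fong, Thu-AM→Greco, Thu-PM→Pham+Watson, Fri-AM→Pham, Fri-PM→Beaumont.
Loads: Tanaka 1/1, Pham 2/2, Beaumont 1/1, Watson 2/2, Greco 2/2, Fong 1/1.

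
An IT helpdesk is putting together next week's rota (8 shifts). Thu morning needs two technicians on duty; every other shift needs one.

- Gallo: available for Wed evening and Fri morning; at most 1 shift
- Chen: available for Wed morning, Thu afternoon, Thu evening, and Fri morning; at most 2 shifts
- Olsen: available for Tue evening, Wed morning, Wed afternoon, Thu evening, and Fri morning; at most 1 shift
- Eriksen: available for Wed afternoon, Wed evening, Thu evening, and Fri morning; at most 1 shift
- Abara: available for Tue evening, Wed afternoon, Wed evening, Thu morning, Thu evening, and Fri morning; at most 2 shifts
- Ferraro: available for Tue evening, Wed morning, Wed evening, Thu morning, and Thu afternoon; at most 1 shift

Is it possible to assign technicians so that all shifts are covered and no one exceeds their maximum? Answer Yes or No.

Total capacity is 1+2+1+1+2+1 = 8 but 9 worker-slots are needed — infeasible.

No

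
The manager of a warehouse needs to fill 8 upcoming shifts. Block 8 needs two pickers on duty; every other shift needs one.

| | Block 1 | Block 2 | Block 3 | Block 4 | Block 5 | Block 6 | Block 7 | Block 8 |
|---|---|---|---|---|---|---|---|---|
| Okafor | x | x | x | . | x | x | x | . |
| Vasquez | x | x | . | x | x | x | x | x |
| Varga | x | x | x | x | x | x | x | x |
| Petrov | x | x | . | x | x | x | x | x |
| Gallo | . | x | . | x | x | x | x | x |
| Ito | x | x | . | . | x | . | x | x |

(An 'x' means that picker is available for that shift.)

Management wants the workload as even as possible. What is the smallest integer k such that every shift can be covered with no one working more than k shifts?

With 6 pickers and 9 worker-slots to fill, someone must work at least ⌈9/6⌉ = 2 shifts, so k ≥ 2.
k = 2 works: Block 1→Okafor, Block 2→Varga, Block 3→Okafor, Block 4→Vasquez, Block 5→Varga, Block 6→Vasquez, Block 7→Petrov, Block 8→Petrov+Gallo.
Loads: Okafor 2, Vasquez 2, Varga 2, Petrov 2, Gallo 1, Ito 0 — all ≤ 2.

2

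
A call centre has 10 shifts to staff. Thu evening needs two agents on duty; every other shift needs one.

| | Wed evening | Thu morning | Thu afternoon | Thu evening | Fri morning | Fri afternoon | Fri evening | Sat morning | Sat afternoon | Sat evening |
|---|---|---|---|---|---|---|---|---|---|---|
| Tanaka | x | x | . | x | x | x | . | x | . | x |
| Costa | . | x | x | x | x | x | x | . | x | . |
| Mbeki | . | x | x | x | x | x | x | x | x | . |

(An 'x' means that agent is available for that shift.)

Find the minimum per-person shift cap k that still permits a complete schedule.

4

With 3 agents and 11 worker-slots to fill, someone must work at least ⌈11/3⌉ = 4 shifts, so k ≥ 4.
k = 4 works: Wed evening→Tanaka, Thu morning→Tanaka, Thu afternoon→Costa, Thu evening→Costa+Mbeki, Fri morning→Mbeki, Fri afternoon→Mbeki, Fri evening→Costa, Sat morning→Tanaka, Sat afternoon→Costa, Sat evening→Tanaka.
Loads: Tanaka 4, Costa 4, Mbeki 3 — all ≤ 4.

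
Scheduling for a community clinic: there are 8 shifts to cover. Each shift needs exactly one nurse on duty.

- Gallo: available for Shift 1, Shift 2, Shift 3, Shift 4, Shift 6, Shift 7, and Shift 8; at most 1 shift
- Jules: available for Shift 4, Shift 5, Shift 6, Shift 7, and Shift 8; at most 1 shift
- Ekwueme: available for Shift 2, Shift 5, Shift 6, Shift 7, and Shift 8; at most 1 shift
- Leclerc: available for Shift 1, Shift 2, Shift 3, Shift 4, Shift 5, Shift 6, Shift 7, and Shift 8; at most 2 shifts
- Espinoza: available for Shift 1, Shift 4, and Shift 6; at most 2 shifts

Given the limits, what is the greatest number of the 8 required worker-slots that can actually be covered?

Total capacity across all nurses is 1+1+1+2+2 = 7, and 8 slots are needed, so at most 7 can be filled.
An assignment achieving 7: Shift 1→Leclerc, Shift 2→Ekwueme, Shift 3→Gallo, Shift 4→Espinoza, Shift 5→Jules, Shift 6→Espinoza, Shift 7→Leclerc.
Loads: Gallo 1/1, Jules 1/1, Ekwueme 1/1, Leclerc 2/2, Espinoza 2/2.

7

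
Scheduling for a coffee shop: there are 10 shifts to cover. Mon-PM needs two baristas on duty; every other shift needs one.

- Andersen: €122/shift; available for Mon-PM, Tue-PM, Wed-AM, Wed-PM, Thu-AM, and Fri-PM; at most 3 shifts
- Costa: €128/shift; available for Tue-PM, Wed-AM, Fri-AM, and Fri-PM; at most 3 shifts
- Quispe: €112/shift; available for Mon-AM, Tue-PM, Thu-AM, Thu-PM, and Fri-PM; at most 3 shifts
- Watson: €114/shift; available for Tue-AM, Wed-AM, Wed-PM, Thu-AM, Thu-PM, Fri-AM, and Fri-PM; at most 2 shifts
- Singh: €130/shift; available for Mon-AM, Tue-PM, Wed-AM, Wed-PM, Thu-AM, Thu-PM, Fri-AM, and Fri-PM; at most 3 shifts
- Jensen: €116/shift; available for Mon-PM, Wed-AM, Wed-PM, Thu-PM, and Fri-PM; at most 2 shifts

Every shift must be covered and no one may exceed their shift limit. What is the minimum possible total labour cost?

Mon-PM can only be covered by Andersen and Jensen, so that assignment is forced.
Tue-AM can only be covered by Watson, so that assignment is forced.
Picking the cheapest available barista for each shift independently would cost €1254, but that ignores the shift limits.
An optimal schedule: Mon-AM→Quispe, Mon-PM→Jensen+Andersen, Tue-AM→Watson, Tue-PM→Quispe, Wed-AM→Andersen, Wed-PM→Jensen, Thu-AM→Andersen, Thu-PM→Quispe, Fri-AM→Watson, Fri-PM→Costa.
Total: 112 + 116 + 122 + 114 + 112 + 122 + 116 + 122 + 112 + 114 + 128 = €1290.

€1290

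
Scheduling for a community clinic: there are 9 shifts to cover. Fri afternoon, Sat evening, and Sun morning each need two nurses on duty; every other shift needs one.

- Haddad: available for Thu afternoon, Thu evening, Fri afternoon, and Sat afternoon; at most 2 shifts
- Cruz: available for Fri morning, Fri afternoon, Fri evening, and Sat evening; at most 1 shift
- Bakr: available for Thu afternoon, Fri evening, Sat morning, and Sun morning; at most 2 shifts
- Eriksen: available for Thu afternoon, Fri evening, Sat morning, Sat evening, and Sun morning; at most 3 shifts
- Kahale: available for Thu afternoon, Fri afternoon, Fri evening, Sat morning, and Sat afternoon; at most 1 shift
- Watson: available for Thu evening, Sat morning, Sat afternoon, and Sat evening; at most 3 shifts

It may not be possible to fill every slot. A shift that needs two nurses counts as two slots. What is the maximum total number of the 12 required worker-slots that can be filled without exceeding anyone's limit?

12

Total capacity across all nurses is 2+1+2+3+1+3 = 12, and 12 slots are needed, so at most 12 can be filled.
An assignment achieving 12: Thu afternoon→Bakr, Thu evening→Haddad, Fri morning→Cruz, Fri afternoon→Haddad+Kahale, Fri evening→Eriksen, Sat morning→Watson, Sat afternoon→Watson, Sat evening→Eriksen+Watson, Sun morning→Bakr+Eriksen.
Loads: Haddad 2/2, Cruz 1/1, Bakr 2/2, Eriksen 3/3, Kahale 1/1, Watson 3/3.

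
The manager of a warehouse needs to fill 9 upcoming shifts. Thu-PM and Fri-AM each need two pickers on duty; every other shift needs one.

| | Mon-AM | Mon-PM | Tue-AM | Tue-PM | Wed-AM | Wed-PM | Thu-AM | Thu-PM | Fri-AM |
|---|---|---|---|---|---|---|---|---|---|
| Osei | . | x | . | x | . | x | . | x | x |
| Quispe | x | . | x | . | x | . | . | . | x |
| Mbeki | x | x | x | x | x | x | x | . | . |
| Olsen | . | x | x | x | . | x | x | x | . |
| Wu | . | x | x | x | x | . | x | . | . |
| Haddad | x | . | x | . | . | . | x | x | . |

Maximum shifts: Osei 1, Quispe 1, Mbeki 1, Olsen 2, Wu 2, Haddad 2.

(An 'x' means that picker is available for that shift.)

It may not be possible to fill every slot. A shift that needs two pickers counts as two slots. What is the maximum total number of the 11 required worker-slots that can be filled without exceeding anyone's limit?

9

Total capacity across all pickers is 1+1+1+2+2+2 = 9, and 11 slots are needed, so at most 9 can be filled.
An assignment achieving 9: Mon-AM→Mbeki, Mon-PM→Wu, Wed-AM→Wu, Wed-PM→Olsen, Thu-AM→Haddad, Thu-PM→Olsen+Haddad, Fri-AM→Osei+Quispe.
Loads: Osei 1/1, Quispe 1/1, Mbeki 1/1, Olsen 2/2, Wu 2/2, Haddad 2/2.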